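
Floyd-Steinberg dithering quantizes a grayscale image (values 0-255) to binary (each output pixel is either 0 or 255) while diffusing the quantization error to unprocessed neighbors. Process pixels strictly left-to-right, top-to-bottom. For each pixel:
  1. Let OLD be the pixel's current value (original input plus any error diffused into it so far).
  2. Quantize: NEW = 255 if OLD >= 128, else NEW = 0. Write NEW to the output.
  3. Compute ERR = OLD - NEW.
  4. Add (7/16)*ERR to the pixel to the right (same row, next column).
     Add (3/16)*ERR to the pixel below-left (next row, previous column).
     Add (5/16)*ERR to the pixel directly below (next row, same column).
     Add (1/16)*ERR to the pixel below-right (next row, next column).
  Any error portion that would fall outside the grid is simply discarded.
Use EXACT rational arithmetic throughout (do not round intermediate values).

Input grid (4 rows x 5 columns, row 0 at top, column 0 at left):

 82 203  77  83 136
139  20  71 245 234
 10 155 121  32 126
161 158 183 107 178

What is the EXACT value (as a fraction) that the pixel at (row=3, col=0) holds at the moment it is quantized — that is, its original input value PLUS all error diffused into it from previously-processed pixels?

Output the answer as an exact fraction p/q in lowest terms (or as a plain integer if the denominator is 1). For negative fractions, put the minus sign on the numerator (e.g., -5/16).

Answer: 1144458569/8388608

Derivation:
(0,0): OLD=82 → NEW=0, ERR=82
(0,1): OLD=1911/8 → NEW=255, ERR=-129/8
(0,2): OLD=8953/128 → NEW=0, ERR=8953/128
(0,3): OLD=232655/2048 → NEW=0, ERR=232655/2048
(0,4): OLD=6085033/32768 → NEW=255, ERR=-2270807/32768
(1,0): OLD=20685/128 → NEW=255, ERR=-11955/128
(1,1): OLD=-7845/1024 → NEW=0, ERR=-7845/1024
(1,2): OLD=3597879/32768 → NEW=0, ERR=3597879/32768
(1,3): OLD=41931915/131072 → NEW=255, ERR=8508555/131072
(1,4): OLD=519767233/2097152 → NEW=255, ERR=-15006527/2097152
(2,0): OLD=-337895/16384 → NEW=0, ERR=-337895/16384
(2,1): OLD=83012067/524288 → NEW=255, ERR=-50681373/524288
(2,2): OLD=1046168297/8388608 → NEW=0, ERR=1046168297/8388608
(2,3): OLD=15081861675/134217728 → NEW=0, ERR=15081861675/134217728
(2,4): OLD=380066643053/2147483648 → NEW=255, ERR=-167541687187/2147483648
(3,0): OLD=1144458569/8388608 → NEW=255, ERR=-994636471/8388608
Target (3,0): original=161, with diffused error = 1144458569/8388608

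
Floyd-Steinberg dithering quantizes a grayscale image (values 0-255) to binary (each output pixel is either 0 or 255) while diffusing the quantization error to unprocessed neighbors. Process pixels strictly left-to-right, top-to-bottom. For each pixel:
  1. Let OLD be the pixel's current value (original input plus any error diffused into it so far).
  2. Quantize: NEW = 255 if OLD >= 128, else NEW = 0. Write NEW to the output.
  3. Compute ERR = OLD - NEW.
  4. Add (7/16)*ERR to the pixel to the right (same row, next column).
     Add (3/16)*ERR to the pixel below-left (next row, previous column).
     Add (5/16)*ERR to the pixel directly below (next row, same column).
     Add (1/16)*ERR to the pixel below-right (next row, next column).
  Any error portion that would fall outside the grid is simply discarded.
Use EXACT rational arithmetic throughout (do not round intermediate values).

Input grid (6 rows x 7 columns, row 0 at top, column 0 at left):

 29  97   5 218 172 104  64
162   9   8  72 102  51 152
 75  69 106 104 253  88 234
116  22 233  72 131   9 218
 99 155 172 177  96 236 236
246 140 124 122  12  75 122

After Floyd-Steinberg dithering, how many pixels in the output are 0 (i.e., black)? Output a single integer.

(0,0): OLD=29 → NEW=0, ERR=29
(0,1): OLD=1755/16 → NEW=0, ERR=1755/16
(0,2): OLD=13565/256 → NEW=0, ERR=13565/256
(0,3): OLD=987883/4096 → NEW=255, ERR=-56597/4096
(0,4): OLD=10876013/65536 → NEW=255, ERR=-5835667/65536
(0,5): OLD=68202235/1048576 → NEW=0, ERR=68202235/1048576
(0,6): OLD=1551157469/16777216 → NEW=0, ERR=1551157469/16777216
(1,0): OLD=49057/256 → NEW=255, ERR=-16223/256
(1,1): OLD=55911/2048 → NEW=0, ERR=55911/2048
(1,2): OLD=2671731/65536 → NEW=0, ERR=2671731/65536
(1,3): OLD=18909367/262144 → NEW=0, ERR=18909367/262144
(1,4): OLD=1964002821/16777216 → NEW=0, ERR=1964002821/16777216
(1,5): OLD=18026974229/134217728 → NEW=255, ERR=-16198546411/134217728
(1,6): OLD=283803874459/2147483648 → NEW=255, ERR=-263804455781/2147483648
(2,0): OLD=1976413/32768 → NEW=0, ERR=1976413/32768
(2,1): OLD=112829391/1048576 → NEW=0, ERR=112829391/1048576
(2,2): OLD=3037467949/16777216 → NEW=255, ERR=-1240722131/16777216
(2,3): OLD=15929600773/134217728 → NEW=0, ERR=15929600773/134217728
(2,4): OLD=347233318933/1073741824 → NEW=255, ERR=73429153813/1073741824
(2,5): OLD=2215760410631/34359738368 → NEW=0, ERR=2215760410631/34359738368
(2,6): OLD=118901998980513/549755813888 → NEW=255, ERR=-21285733560927/549755813888
(3,0): OLD=2600871309/16777216 → NEW=255, ERR=-1677318771/16777216
(3,1): OLD=240228489/134217728 → NEW=0, ERR=240228489/134217728
(3,2): OLD=257323684267/1073741824 → NEW=255, ERR=-16480480853/1073741824
(3,3): OLD=474913122813/4294967296 → NEW=0, ERR=474913122813/4294967296
(3,4): OLD=121087070136717/549755813888 → NEW=255, ERR=-19100662404723/549755813888
(3,5): OLD=48229779643383/4398046511104 → NEW=0, ERR=48229779643383/4398046511104
(3,6): OLD=15110182678358121/70368744177664 → NEW=255, ERR=-2833847086946199/70368744177664
(4,0): OLD=146228815779/2147483648 → NEW=0, ERR=146228815779/2147483648
(4,1): OLD=6054999748807/34359738368 → NEW=255, ERR=-2706733535033/34359738368
(4,2): OLD=84433401747721/549755813888 → NEW=255, ERR=-55754330793719/549755813888
(4,3): OLD=702416277282099/4398046511104 → NEW=255, ERR=-419085583049421/4398046511104
(4,4): OLD=1844387120105769/35184372088832 → NEW=0, ERR=1844387120105769/35184372088832
(4,5): OLD=284445754019167529/1125899906842624 → NEW=255, ERR=-2658722225701591/1125899906842624
(4,6): OLD=4018426049290847215/18014398509481984 → NEW=255, ERR=-575245570627058705/18014398509481984
(5,0): OLD=138818034873669/549755813888 → NEW=255, ERR=-1369697667771/549755813888
(5,1): OLD=437749020545175/4398046511104 → NEW=0, ERR=437749020545175/4398046511104
(5,2): OLD=3978037774232657/35184372088832 → NEW=0, ERR=3978037774232657/35184372088832
(5,3): OLD=40863809802285557/281474976710656 → NEW=255, ERR=-30912309258931723/281474976710656
(5,4): OLD=-469532013857137945/18014398509481984 → NEW=0, ERR=-469532013857137945/18014398509481984
(5,5): OLD=8668222914967632759/144115188075855872 → NEW=0, ERR=8668222914967632759/144115188075855872
(5,6): OLD=318640268258871939609/2305843009213693952 → NEW=255, ERR=-269349699090620018151/2305843009213693952
Output grid:
  Row 0: ...##..  (5 black, running=5)
  Row 1: #....##  (4 black, running=9)
  Row 2: ..#.#.#  (4 black, running=13)
  Row 3: #.#.#.#  (3 black, running=16)
  Row 4: .###.##  (2 black, running=18)
  Row 5: #..#..#  (4 black, running=22)

Answer: 22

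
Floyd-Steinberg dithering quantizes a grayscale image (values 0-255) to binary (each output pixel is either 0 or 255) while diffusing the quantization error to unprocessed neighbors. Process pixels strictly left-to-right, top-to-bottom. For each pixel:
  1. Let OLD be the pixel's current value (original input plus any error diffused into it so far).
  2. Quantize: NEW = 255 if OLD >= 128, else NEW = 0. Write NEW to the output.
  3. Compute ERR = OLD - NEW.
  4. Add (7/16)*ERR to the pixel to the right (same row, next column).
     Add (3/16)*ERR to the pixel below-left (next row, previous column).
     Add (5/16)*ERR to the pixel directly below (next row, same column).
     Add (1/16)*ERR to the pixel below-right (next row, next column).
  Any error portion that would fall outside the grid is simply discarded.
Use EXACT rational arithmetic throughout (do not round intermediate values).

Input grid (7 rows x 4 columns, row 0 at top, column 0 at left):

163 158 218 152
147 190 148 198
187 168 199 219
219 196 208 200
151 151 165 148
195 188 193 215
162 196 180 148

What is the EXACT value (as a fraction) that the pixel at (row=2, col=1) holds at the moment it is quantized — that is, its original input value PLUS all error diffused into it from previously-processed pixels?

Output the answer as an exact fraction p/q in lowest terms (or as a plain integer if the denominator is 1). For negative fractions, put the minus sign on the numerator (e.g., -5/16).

Answer: 27052059/262144

Derivation:
(0,0): OLD=163 → NEW=255, ERR=-92
(0,1): OLD=471/4 → NEW=0, ERR=471/4
(0,2): OLD=17249/64 → NEW=255, ERR=929/64
(0,3): OLD=162151/1024 → NEW=255, ERR=-98969/1024
(1,0): OLD=8981/64 → NEW=255, ERR=-7339/64
(1,1): OLD=88883/512 → NEW=255, ERR=-41677/512
(1,2): OLD=1739343/16384 → NEW=0, ERR=1739343/16384
(1,3): OLD=56400217/262144 → NEW=255, ERR=-10446503/262144
(2,0): OLD=1113313/8192 → NEW=255, ERR=-975647/8192
(2,1): OLD=27052059/262144 → NEW=0, ERR=27052059/262144
Target (2,1): original=168, with diffused error = 27052059/262144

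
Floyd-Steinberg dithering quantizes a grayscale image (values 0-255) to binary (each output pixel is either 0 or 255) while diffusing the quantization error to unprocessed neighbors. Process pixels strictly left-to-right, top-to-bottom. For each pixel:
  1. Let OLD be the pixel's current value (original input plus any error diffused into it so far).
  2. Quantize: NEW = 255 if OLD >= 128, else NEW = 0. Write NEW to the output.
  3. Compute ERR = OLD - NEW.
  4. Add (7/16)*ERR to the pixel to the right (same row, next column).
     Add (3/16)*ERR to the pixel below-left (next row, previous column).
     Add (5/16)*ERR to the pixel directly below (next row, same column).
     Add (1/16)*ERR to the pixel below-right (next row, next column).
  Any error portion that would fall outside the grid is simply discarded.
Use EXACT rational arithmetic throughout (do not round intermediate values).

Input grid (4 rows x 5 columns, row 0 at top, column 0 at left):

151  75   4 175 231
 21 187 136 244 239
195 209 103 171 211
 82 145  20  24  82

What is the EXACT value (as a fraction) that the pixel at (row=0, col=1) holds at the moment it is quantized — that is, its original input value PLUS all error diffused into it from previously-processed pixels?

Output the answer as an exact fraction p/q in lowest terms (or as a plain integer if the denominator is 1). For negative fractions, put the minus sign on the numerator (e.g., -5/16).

(0,0): OLD=151 → NEW=255, ERR=-104
(0,1): OLD=59/2 → NEW=0, ERR=59/2
Target (0,1): original=75, with diffused error = 59/2

Answer: 59/2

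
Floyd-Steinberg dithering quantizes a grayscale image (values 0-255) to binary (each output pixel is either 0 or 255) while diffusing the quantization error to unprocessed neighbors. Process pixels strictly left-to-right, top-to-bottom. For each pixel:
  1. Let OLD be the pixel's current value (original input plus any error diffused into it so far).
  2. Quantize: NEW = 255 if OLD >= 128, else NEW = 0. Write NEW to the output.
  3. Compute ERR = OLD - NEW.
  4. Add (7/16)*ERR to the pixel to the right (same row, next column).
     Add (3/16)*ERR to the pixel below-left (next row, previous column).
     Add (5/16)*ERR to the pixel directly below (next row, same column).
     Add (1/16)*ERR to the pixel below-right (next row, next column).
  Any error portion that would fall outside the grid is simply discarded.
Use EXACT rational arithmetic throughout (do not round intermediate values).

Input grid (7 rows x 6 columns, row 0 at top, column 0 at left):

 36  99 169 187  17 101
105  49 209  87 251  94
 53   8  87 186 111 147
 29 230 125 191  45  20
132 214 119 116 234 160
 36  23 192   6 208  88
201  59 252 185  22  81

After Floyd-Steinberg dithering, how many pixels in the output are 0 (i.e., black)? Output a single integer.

Answer: 22

Derivation:
(0,0): OLD=36 → NEW=0, ERR=36
(0,1): OLD=459/4 → NEW=0, ERR=459/4
(0,2): OLD=14029/64 → NEW=255, ERR=-2291/64
(0,3): OLD=175451/1024 → NEW=255, ERR=-85669/1024
(0,4): OLD=-321155/16384 → NEW=0, ERR=-321155/16384
(0,5): OLD=24228459/262144 → NEW=0, ERR=24228459/262144
(1,0): OLD=8817/64 → NEW=255, ERR=-7503/64
(1,1): OLD=14903/512 → NEW=0, ERR=14903/512
(1,2): OLD=3310115/16384 → NEW=255, ERR=-867805/16384
(1,3): OLD=2082103/65536 → NEW=0, ERR=2082103/65536
(1,4): OLD=1136130901/4194304 → NEW=255, ERR=66583381/4194304
(1,5): OLD=8630377923/67108864 → NEW=255, ERR=-8482382397/67108864
(2,0): OLD=178765/8192 → NEW=0, ERR=178765/8192
(2,1): OLD=2460159/262144 → NEW=0, ERR=2460159/262144
(2,2): OLD=345316733/4194304 → NEW=0, ERR=345316733/4194304
(2,3): OLD=7771665429/33554432 → NEW=255, ERR=-784714731/33554432
(2,4): OLD=90210932991/1073741824 → NEW=0, ERR=90210932991/1073741824
(2,5): OLD=2495372054761/17179869184 → NEW=255, ERR=-1885494587159/17179869184
(3,0): OLD=157617693/4194304 → NEW=0, ERR=157617693/4194304
(3,1): OLD=8931326585/33554432 → NEW=255, ERR=374946425/33554432
(3,2): OLD=40753457227/268435456 → NEW=255, ERR=-27697584053/268435456
(3,3): OLD=2739302186321/17179869184 → NEW=255, ERR=-1641564455599/17179869184
(3,4): OLD=1018585779409/137438953472 → NEW=0, ERR=1018585779409/137438953472
(3,5): OLD=-12762218496609/2199023255552 → NEW=0, ERR=-12762218496609/2199023255552
(4,0): OLD=78296507379/536870912 → NEW=255, ERR=-58605575181/536870912
(4,1): OLD=1311992250807/8589934592 → NEW=255, ERR=-878441070153/8589934592
(4,2): OLD=6816348250037/274877906944 → NEW=0, ERR=6816348250037/274877906944
(4,3): OLD=404311865196585/4398046511104 → NEW=0, ERR=404311865196585/4398046511104
(4,4): OLD=18962629107041913/70368744177664 → NEW=255, ERR=1018599341737593/70368744177664
(4,5): OLD=185753741446582959/1125899906842624 → NEW=255, ERR=-101350734798286161/1125899906842624
(5,0): OLD=-2375966899947/137438953472 → NEW=0, ERR=-2375966899947/137438953472
(5,1): OLD=-82216047810907/4398046511104 → NEW=0, ERR=-82216047810907/4398046511104
(5,2): OLD=7121884087554759/35184372088832 → NEW=255, ERR=-1850130795097401/35184372088832
(5,3): OLD=17999300702641181/1125899906842624 → NEW=0, ERR=17999300702641181/1125899906842624
(5,4): OLD=469241196915651957/2251799813685248 → NEW=255, ERR=-104967755574086283/2251799813685248
(5,5): OLD=1454847679602966569/36028797018963968 → NEW=0, ERR=1454847679602966569/36028797018963968
(6,0): OLD=13517314732286223/70368744177664 → NEW=255, ERR=-4426715033018097/70368744177664
(6,1): OLD=16546525624358307/1125899906842624 → NEW=0, ERR=16546525624358307/1125899906842624
(6,2): OLD=1098095942603178827/4503599627370496 → NEW=255, ERR=-50321962376297653/4503599627370496
(6,3): OLD=12471763899218423183/72057594037927936 → NEW=255, ERR=-5902922580453200497/72057594037927936
(6,4): OLD=-22869984531088740289/1152921504606846976 → NEW=0, ERR=-22869984531088740289/1152921504606846976
(6,5): OLD=1513128516135394973017/18446744073709551616 → NEW=0, ERR=1513128516135394973017/18446744073709551616
Output grid:
  Row 0: ..##..  (4 black, running=4)
  Row 1: #.#.##  (2 black, running=6)
  Row 2: ...#.#  (4 black, running=10)
  Row 3: .###..  (3 black, running=13)
  Row 4: ##..##  (2 black, running=15)
  Row 5: ..#.#.  (4 black, running=19)
  Row 6: #.##..  (3 black, running=22)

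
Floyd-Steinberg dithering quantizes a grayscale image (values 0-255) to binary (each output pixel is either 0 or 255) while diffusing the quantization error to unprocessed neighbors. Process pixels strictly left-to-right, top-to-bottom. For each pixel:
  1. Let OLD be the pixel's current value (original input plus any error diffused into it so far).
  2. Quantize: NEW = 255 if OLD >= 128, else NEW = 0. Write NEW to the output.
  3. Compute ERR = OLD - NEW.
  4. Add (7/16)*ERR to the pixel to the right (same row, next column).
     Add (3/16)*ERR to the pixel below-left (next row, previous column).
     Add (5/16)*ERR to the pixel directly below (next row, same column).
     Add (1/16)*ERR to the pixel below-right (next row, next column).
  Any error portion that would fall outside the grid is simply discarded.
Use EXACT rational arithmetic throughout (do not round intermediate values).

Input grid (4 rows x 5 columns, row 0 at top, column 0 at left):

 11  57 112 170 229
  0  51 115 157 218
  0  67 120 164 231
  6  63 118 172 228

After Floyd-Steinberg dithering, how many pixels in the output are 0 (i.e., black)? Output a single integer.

(0,0): OLD=11 → NEW=0, ERR=11
(0,1): OLD=989/16 → NEW=0, ERR=989/16
(0,2): OLD=35595/256 → NEW=255, ERR=-29685/256
(0,3): OLD=488525/4096 → NEW=0, ERR=488525/4096
(0,4): OLD=18427419/65536 → NEW=255, ERR=1715739/65536
(1,0): OLD=3847/256 → NEW=0, ERR=3847/256
(1,1): OLD=114353/2048 → NEW=0, ERR=114353/2048
(1,2): OLD=8481541/65536 → NEW=255, ERR=-8230139/65536
(1,3): OLD=35911329/262144 → NEW=255, ERR=-30935391/262144
(1,4): OLD=763390915/4194304 → NEW=255, ERR=-306156605/4194304
(2,0): OLD=496939/32768 → NEW=0, ERR=496939/32768
(2,1): OLD=71802633/1048576 → NEW=0, ERR=71802633/1048576
(2,2): OLD=1544797275/16777216 → NEW=0, ERR=1544797275/16777216
(2,3): OLD=39156875745/268435456 → NEW=255, ERR=-29294165535/268435456
(2,4): OLD=657430332647/4294967296 → NEW=255, ERR=-437786327833/4294967296
(3,0): OLD=395581435/16777216 → NEW=0, ERR=395581435/16777216
(3,1): OLD=15156769503/134217728 → NEW=0, ERR=15156769503/134217728
(3,2): OLD=773083673413/4294967296 → NEW=255, ERR=-322132987067/4294967296
(3,3): OLD=787924370653/8589934592 → NEW=0, ERR=787924370653/8589934592
(3,4): OLD=31536275410737/137438953472 → NEW=255, ERR=-3510657724623/137438953472
Output grid:
  Row 0: ..#.#  (3 black, running=3)
  Row 1: ..###  (2 black, running=5)
  Row 2: ...##  (3 black, running=8)
  Row 3: ..#.#  (3 black, running=11)

Answer: 11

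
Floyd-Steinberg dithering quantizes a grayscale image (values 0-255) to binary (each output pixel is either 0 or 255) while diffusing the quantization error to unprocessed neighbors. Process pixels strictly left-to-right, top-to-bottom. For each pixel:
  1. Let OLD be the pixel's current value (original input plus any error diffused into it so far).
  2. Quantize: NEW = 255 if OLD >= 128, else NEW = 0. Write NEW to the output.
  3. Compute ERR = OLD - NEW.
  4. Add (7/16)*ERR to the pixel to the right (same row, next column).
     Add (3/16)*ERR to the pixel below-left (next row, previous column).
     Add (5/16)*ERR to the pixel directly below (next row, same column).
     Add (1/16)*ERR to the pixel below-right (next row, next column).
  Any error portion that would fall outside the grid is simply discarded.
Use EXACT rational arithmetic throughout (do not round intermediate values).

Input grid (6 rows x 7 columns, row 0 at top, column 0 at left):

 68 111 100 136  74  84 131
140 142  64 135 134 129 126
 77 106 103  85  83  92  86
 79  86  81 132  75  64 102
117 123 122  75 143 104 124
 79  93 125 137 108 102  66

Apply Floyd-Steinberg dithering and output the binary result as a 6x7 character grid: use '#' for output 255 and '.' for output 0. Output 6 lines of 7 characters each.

(0,0): OLD=68 → NEW=0, ERR=68
(0,1): OLD=563/4 → NEW=255, ERR=-457/4
(0,2): OLD=3201/64 → NEW=0, ERR=3201/64
(0,3): OLD=161671/1024 → NEW=255, ERR=-99449/1024
(0,4): OLD=516273/16384 → NEW=0, ERR=516273/16384
(0,5): OLD=25634007/262144 → NEW=0, ERR=25634007/262144
(0,6): OLD=728891873/4194304 → NEW=255, ERR=-340655647/4194304
(1,0): OLD=8949/64 → NEW=255, ERR=-7371/64
(1,1): OLD=35603/512 → NEW=0, ERR=35603/512
(1,2): OLD=1387759/16384 → NEW=0, ERR=1387759/16384
(1,3): OLD=9879027/65536 → NEW=255, ERR=-6832653/65536
(1,4): OLD=463467369/4194304 → NEW=0, ERR=463467369/4194304
(1,5): OLD=6531117273/33554432 → NEW=255, ERR=-2025262887/33554432
(1,6): OLD=43123821719/536870912 → NEW=0, ERR=43123821719/536870912
(2,0): OLD=442753/8192 → NEW=0, ERR=442753/8192
(2,1): OLD=41958587/262144 → NEW=255, ERR=-24888133/262144
(2,2): OLD=305054001/4194304 → NEW=0, ERR=305054001/4194304
(2,3): OLD=3699425449/33554432 → NEW=0, ERR=3699425449/33554432
(2,4): OLD=39710425801/268435456 → NEW=255, ERR=-28740615479/268435456
(2,5): OLD=414579623187/8589934592 → NEW=0, ERR=414579623187/8589934592
(2,6): OLD=17653245799349/137438953472 → NEW=255, ERR=-17393687336011/137438953472
(3,0): OLD=327526097/4194304 → NEW=0, ERR=327526097/4194304
(3,1): OLD=3607422941/33554432 → NEW=0, ERR=3607422941/33554432
(3,2): OLD=44426629911/268435456 → NEW=255, ERR=-24024411369/268435456
(3,3): OLD=120010857769/1073741824 → NEW=0, ERR=120010857769/1073741824
(3,4): OLD=14620822853329/137438953472 → NEW=0, ERR=14620822853329/137438953472
(3,5): OLD=104676680525155/1099511627776 → NEW=0, ERR=104676680525155/1099511627776
(3,6): OLD=1884458438534013/17592186044416 → NEW=0, ERR=1884458438534013/17592186044416
(4,0): OLD=86737209407/536870912 → NEW=255, ERR=-50164873153/536870912
(4,1): OLD=891778550227/8589934592 → NEW=0, ERR=891778550227/8589934592
(4,2): OLD=22969857215485/137438953472 → NEW=255, ERR=-12077075919875/137438953472
(4,3): OLD=94378065819247/1099511627776 → NEW=0, ERR=94378065819247/1099511627776
(4,4): OLD=2099041569575149/8796093022208 → NEW=255, ERR=-143962151087891/8796093022208
(4,5): OLD=43156902545518301/281474976710656 → NEW=255, ERR=-28619216515698979/281474976710656
(4,6): OLD=535665743481209371/4503599627370496 → NEW=0, ERR=535665743481209371/4503599627370496
(5,0): OLD=9519823122729/137438953472 → NEW=0, ERR=9519823122729/137438953472
(5,1): OLD=146708386678403/1099511627776 → NEW=255, ERR=-133667078404477/1099511627776
(5,2): OLD=588776260906229/8796093022208 → NEW=0, ERR=588776260906229/8796093022208
(5,3): OLD=12986386525828873/70368744177664 → NEW=255, ERR=-4957643239475447/70368744177664
(5,4): OLD=262843940179268787/4503599627370496 → NEW=0, ERR=262843940179268787/4503599627370496
(5,5): OLD=4216766730477120291/36028797018963968 → NEW=0, ERR=4216766730477120291/36028797018963968
(5,6): OLD=85327146790604697773/576460752303423488 → NEW=255, ERR=-61670345046768291667/576460752303423488
Row 0: .#.#..#
Row 1: #..#.#.
Row 2: .#..#.#
Row 3: ..#....
Row 4: #.#.##.
Row 5: .#.#..#

Answer: .#.#..#
#..#.#.
.#..#.#
..#....
#.#.##.
.#.#..#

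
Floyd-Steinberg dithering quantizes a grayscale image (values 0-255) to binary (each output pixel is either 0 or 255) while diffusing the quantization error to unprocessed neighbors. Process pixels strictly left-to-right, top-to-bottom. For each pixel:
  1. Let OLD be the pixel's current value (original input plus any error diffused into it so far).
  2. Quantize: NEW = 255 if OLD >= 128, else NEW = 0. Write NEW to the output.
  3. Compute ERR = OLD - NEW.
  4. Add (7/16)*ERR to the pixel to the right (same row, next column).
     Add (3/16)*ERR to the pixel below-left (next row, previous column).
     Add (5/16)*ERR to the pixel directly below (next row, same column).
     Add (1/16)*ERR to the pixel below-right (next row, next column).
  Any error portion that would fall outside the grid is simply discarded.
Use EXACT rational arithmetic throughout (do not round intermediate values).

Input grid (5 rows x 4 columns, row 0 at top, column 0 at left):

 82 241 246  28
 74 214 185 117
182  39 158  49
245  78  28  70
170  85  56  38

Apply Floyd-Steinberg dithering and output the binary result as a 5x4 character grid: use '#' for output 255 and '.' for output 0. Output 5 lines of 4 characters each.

Answer: .##.
.##.
#.#.
#...
#...

Derivation:
(0,0): OLD=82 → NEW=0, ERR=82
(0,1): OLD=2215/8 → NEW=255, ERR=175/8
(0,2): OLD=32713/128 → NEW=255, ERR=73/128
(0,3): OLD=57855/2048 → NEW=0, ERR=57855/2048
(1,0): OLD=13277/128 → NEW=0, ERR=13277/128
(1,1): OLD=277963/1024 → NEW=255, ERR=16843/1024
(1,2): OLD=6522087/32768 → NEW=255, ERR=-1833753/32768
(1,3): OLD=53152513/524288 → NEW=0, ERR=53152513/524288
(2,0): OLD=3563497/16384 → NEW=255, ERR=-614423/16384
(2,1): OLD=12437843/524288 → NEW=0, ERR=12437843/524288
(2,2): OLD=179230735/1048576 → NEW=255, ERR=-88156145/1048576
(2,3): OLD=677835603/16777216 → NEW=0, ERR=677835603/16777216
(3,0): OLD=1994214809/8388608 → NEW=255, ERR=-144880231/8388608
(3,1): OLD=8019516551/134217728 → NEW=0, ERR=8019516551/134217728
(3,2): OLD=79298367481/2147483648 → NEW=0, ERR=79298367481/2147483648
(3,3): OLD=3213541259087/34359738368 → NEW=0, ERR=3213541259087/34359738368
(4,0): OLD=377540351333/2147483648 → NEW=255, ERR=-170067978907/2147483648
(4,1): OLD=1286234498159/17179869184 → NEW=0, ERR=1286234498159/17179869184
(4,2): OLD=66831097964751/549755813888 → NEW=0, ERR=66831097964751/549755813888
(4,3): OLD=1079452903399257/8796093022208 → NEW=0, ERR=1079452903399257/8796093022208
Row 0: .##.
Row 1: .##.
Row 2: #.#.
Row 3: #...
Row 4: #...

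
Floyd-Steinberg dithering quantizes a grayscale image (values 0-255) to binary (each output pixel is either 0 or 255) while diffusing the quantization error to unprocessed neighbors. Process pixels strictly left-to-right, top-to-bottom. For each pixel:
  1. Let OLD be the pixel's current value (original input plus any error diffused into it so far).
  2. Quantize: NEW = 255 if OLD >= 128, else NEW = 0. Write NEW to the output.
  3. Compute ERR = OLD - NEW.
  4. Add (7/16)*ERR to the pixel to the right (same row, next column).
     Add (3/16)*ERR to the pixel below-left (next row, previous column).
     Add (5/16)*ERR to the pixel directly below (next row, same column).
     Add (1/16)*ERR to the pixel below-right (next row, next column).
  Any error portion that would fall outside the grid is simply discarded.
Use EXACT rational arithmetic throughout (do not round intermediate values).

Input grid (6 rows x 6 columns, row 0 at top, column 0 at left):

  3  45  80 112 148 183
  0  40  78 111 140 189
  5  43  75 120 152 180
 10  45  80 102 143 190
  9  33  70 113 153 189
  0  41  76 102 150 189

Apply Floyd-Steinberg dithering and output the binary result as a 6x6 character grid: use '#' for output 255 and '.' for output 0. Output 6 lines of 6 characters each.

Answer: ...#.#
...#.#
..#.##
...#.#
...#.#
..#.##

Derivation:
(0,0): OLD=3 → NEW=0, ERR=3
(0,1): OLD=741/16 → NEW=0, ERR=741/16
(0,2): OLD=25667/256 → NEW=0, ERR=25667/256
(0,3): OLD=638421/4096 → NEW=255, ERR=-406059/4096
(0,4): OLD=6856915/65536 → NEW=0, ERR=6856915/65536
(0,5): OLD=239887813/1048576 → NEW=255, ERR=-27499067/1048576
(1,0): OLD=2463/256 → NEW=0, ERR=2463/256
(1,1): OLD=159065/2048 → NEW=0, ERR=159065/2048
(1,2): OLD=8363597/65536 → NEW=0, ERR=8363597/65536
(1,3): OLD=42398473/262144 → NEW=255, ERR=-24448247/262144
(1,4): OLD=2026364219/16777216 → NEW=0, ERR=2026364219/16777216
(1,5): OLD=64474295597/268435456 → NEW=255, ERR=-3976745683/268435456
(2,0): OLD=739555/32768 → NEW=0, ERR=739555/32768
(2,1): OLD=106614257/1048576 → NEW=0, ERR=106614257/1048576
(2,2): OLD=2461741075/16777216 → NEW=255, ERR=-1816449005/16777216
(2,3): OLD=9946923067/134217728 → NEW=0, ERR=9946923067/134217728
(2,4): OLD=917235847473/4294967296 → NEW=255, ERR=-177980813007/4294967296
(2,5): OLD=11324249706855/68719476736 → NEW=255, ERR=-6199216860825/68719476736
(3,0): OLD=605943731/16777216 → NEW=0, ERR=605943731/16777216
(3,1): OLD=9889823671/134217728 → NEW=0, ERR=9889823671/134217728
(3,2): OLD=105928445717/1073741824 → NEW=0, ERR=105928445717/1073741824
(3,3): OLD=10567937413567/68719476736 → NEW=255, ERR=-6955529154113/68719476736
(3,4): OLD=40399083840223/549755813888 → NEW=0, ERR=40399083840223/549755813888
(3,5): OLD=1683301042603185/8796093022208 → NEW=255, ERR=-559702678059855/8796093022208
(4,0): OLD=73234573085/2147483648 → NEW=0, ERR=73234573085/2147483648
(4,1): OLD=3150830743289/34359738368 → NEW=0, ERR=3150830743289/34359738368
(4,2): OLD=139171549237019/1099511627776 → NEW=0, ERR=139171549237019/1099511627776
(4,3): OLD=2756540766804647/17592186044416 → NEW=255, ERR=-1729466674521433/17592186044416
(4,4): OLD=32284426597703959/281474976710656 → NEW=0, ERR=32284426597703959/281474976710656
(4,5): OLD=1008303218193568833/4503599627370496 → NEW=255, ERR=-140114686785907647/4503599627370496
(5,0): OLD=15311258076667/549755813888 → NEW=0, ERR=15311258076667/549755813888
(5,1): OLD=1894780908951211/17592186044416 → NEW=0, ERR=1894780908951211/17592186044416
(5,2): OLD=21107056924314761/140737488355328 → NEW=255, ERR=-14781002606293879/140737488355328
(5,3): OLD=246556987939750387/4503599627370496 → NEW=0, ERR=246556987939750387/4503599627370496
(5,4): OLD=1781775577506068755/9007199254740992 → NEW=255, ERR=-515060232452884205/9007199254740992
(5,5): OLD=23264303702434020591/144115188075855872 → NEW=255, ERR=-13485069256909226769/144115188075855872
Row 0: ...#.#
Row 1: ...#.#
Row 2: ..#.##
Row 3: ...#.#
Row 4: ...#.#
Row 5: ..#.##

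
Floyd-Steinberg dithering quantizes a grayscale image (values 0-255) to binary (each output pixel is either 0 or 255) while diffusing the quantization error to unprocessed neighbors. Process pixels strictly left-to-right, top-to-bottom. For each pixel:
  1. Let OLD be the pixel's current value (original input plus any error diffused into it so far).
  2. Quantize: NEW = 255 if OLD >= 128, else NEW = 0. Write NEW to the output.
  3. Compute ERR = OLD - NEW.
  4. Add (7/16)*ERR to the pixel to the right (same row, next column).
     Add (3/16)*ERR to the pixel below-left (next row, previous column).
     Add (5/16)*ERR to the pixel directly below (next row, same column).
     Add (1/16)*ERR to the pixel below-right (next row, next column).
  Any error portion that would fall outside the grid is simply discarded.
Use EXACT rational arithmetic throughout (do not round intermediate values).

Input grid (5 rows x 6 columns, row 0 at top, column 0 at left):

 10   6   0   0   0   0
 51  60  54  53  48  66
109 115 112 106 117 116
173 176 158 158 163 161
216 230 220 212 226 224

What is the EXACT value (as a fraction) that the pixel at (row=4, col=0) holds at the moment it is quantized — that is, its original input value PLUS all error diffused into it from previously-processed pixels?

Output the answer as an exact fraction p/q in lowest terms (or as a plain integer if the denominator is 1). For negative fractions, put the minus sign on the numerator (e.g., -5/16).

(0,0): OLD=10 → NEW=0, ERR=10
(0,1): OLD=83/8 → NEW=0, ERR=83/8
(0,2): OLD=581/128 → NEW=0, ERR=581/128
(0,3): OLD=4067/2048 → NEW=0, ERR=4067/2048
(0,4): OLD=28469/32768 → NEW=0, ERR=28469/32768
(0,5): OLD=199283/524288 → NEW=0, ERR=199283/524288
(1,0): OLD=7177/128 → NEW=0, ERR=7177/128
(1,1): OLD=91391/1024 → NEW=0, ERR=91391/1024
(1,2): OLD=3128875/32768 → NEW=0, ERR=3128875/32768
(1,3): OLD=12562223/131072 → NEW=0, ERR=12562223/131072
(1,4): OLD=758311949/8388608 → NEW=0, ERR=758311949/8388608
(1,5): OLD=14189784395/134217728 → NEW=0, ERR=14189784395/134217728
(2,0): OLD=2347109/16384 → NEW=255, ERR=-1830811/16384
(2,1): OLD=60508263/524288 → NEW=0, ERR=60508263/524288
(2,2): OLD=1810930805/8388608 → NEW=255, ERR=-328164235/8388608
(2,3): OLD=9512884365/67108864 → NEW=255, ERR=-7599875955/67108864
(2,4): OLD=260955348903/2147483648 → NEW=0, ERR=260955348903/2147483648
(2,5): OLD=7141727703553/34359738368 → NEW=255, ERR=-1620005580287/34359738368
(3,0): OLD=1339824213/8388608 → NEW=255, ERR=-799270827/8388608
(3,1): OLD=10473108721/67108864 → NEW=255, ERR=-6639651599/67108864
(3,2): OLD=47496253699/536870912 → NEW=0, ERR=47496253699/536870912
(3,3): OLD=6241609615465/34359738368 → NEW=255, ERR=-2520123668375/34359738368
(3,4): OLD=42047303333769/274877906944 → NEW=255, ERR=-28046562936951/274877906944
(3,5): OLD=480361609177191/4398046511104 → NEW=0, ERR=480361609177191/4398046511104
(4,0): OLD=180038446107/1073741824 → NEW=255, ERR=-93765719013/1073741824
Target (4,0): original=216, with diffused error = 180038446107/1073741824

Answer: 180038446107/1073741824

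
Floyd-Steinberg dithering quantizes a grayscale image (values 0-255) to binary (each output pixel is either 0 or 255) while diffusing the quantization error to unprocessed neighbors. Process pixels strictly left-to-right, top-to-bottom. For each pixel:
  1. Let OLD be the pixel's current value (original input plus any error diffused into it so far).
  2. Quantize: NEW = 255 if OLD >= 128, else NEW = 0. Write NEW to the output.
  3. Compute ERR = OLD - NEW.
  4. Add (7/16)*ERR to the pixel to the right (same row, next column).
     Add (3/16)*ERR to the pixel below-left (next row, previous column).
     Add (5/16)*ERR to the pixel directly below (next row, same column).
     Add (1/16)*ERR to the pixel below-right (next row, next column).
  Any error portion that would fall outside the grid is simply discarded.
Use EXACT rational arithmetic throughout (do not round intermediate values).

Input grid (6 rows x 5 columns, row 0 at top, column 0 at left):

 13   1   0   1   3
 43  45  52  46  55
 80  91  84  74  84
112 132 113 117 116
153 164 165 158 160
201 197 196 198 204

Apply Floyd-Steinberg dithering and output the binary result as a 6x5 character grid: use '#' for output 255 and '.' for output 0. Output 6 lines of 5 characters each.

Answer: .....
.....
.#.#.
#.#.#
#.##.
###.#

Derivation:
(0,0): OLD=13 → NEW=0, ERR=13
(0,1): OLD=107/16 → NEW=0, ERR=107/16
(0,2): OLD=749/256 → NEW=0, ERR=749/256
(0,3): OLD=9339/4096 → NEW=0, ERR=9339/4096
(0,4): OLD=261981/65536 → NEW=0, ERR=261981/65536
(1,0): OLD=12369/256 → NEW=0, ERR=12369/256
(1,1): OLD=142519/2048 → NEW=0, ERR=142519/2048
(1,2): OLD=5518467/65536 → NEW=0, ERR=5518467/65536
(1,3): OLD=22147143/262144 → NEW=0, ERR=22147143/262144
(1,4): OLD=391554037/4194304 → NEW=0, ERR=391554037/4194304
(2,0): OLD=3543757/32768 → NEW=0, ERR=3543757/32768
(2,1): OLD=187557919/1048576 → NEW=255, ERR=-79828961/1048576
(2,2): OLD=1630696221/16777216 → NEW=0, ERR=1630696221/16777216
(2,3): OLD=44477559047/268435456 → NEW=255, ERR=-23973482233/268435456
(2,4): OLD=340938843505/4294967296 → NEW=0, ERR=340938843505/4294967296
(3,0): OLD=2206562429/16777216 → NEW=255, ERR=-2071627651/16777216
(3,1): OLD=10626131001/134217728 → NEW=0, ERR=10626131001/134217728
(3,2): OLD=672196175427/4294967296 → NEW=255, ERR=-423020485053/4294967296
(3,3): OLD=575178945899/8589934592 → NEW=0, ERR=575178945899/8589934592
(3,4): OLD=22611408227639/137438953472 → NEW=255, ERR=-12435524907721/137438953472
(4,0): OLD=277578285107/2147483648 → NEW=255, ERR=-270030045133/2147483648
(4,1): OLD=7390356379187/68719476736 → NEW=0, ERR=7390356379187/68719476736
(4,2): OLD=218555148207197/1099511627776 → NEW=255, ERR=-61820316875683/1099511627776
(4,3): OLD=2308191860304435/17592186044416 → NEW=255, ERR=-2177815581021645/17592186044416
(4,4): OLD=23010517746813157/281474976710656 → NEW=0, ERR=23010517746813157/281474976710656
(5,0): OLD=199968099099257/1099511627776 → NEW=255, ERR=-80407365983623/1099511627776
(5,1): OLD=1585160632732203/8796093022208 → NEW=255, ERR=-657843087930837/8796093022208
(5,2): OLD=36372151344209155/281474976710656 → NEW=255, ERR=-35403967717008125/281474976710656
(5,3): OLD=130716314459708589/1125899906842624 → NEW=0, ERR=130716314459708589/1125899906842624
(5,4): OLD=4910781654903162719/18014398509481984 → NEW=255, ERR=317110034985256799/18014398509481984
Row 0: .....
Row 1: .....
Row 2: .#.#.
Row 3: #.#.#
Row 4: #.##.
Row 5: ###.#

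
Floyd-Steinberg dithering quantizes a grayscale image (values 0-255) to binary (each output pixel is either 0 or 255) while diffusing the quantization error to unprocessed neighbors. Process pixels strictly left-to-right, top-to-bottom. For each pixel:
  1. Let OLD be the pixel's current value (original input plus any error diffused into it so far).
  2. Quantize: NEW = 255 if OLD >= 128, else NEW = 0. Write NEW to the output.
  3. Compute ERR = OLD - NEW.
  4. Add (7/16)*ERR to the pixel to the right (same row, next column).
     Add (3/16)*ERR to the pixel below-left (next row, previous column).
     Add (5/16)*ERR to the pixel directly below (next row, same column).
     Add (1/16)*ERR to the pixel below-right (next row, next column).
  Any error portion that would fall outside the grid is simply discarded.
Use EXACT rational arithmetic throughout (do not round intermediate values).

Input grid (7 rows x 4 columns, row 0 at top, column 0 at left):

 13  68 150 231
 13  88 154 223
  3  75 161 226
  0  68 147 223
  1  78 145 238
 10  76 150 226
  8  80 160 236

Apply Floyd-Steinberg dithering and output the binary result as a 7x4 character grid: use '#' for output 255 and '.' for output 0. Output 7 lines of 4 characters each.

Answer: ..##
..##
..##
..##
..##
..##
..##

Derivation:
(0,0): OLD=13 → NEW=0, ERR=13
(0,1): OLD=1179/16 → NEW=0, ERR=1179/16
(0,2): OLD=46653/256 → NEW=255, ERR=-18627/256
(0,3): OLD=815787/4096 → NEW=255, ERR=-228693/4096
(1,0): OLD=7905/256 → NEW=0, ERR=7905/256
(1,1): OLD=228775/2048 → NEW=0, ERR=228775/2048
(1,2): OLD=11420979/65536 → NEW=255, ERR=-5290701/65536
(1,3): OLD=173733589/1048576 → NEW=255, ERR=-93653291/1048576
(2,0): OLD=1100829/32768 → NEW=0, ERR=1100829/32768
(2,1): OLD=116810383/1048576 → NEW=0, ERR=116810383/1048576
(2,2): OLD=366465163/2097152 → NEW=255, ERR=-168308597/2097152
(2,3): OLD=5299306111/33554432 → NEW=255, ERR=-3257074049/33554432
(3,0): OLD=526563789/16777216 → NEW=0, ERR=526563789/16777216
(3,1): OLD=27808606291/268435456 → NEW=0, ERR=27808606291/268435456
(3,2): OLD=670036615341/4294967296 → NEW=255, ERR=-425180045139/4294967296
(3,3): OLD=9918959598139/68719476736 → NEW=255, ERR=-7604506969541/68719476736
(4,0): OLD=129845889289/4294967296 → NEW=0, ERR=129845889289/4294967296
(4,1): OLD=3676494554139/34359738368 → NEW=0, ERR=3676494554139/34359738368
(4,2): OLD=161191188476219/1099511627776 → NEW=255, ERR=-119184276606661/1099511627776
(4,3): OLD=2635443693205517/17592186044416 → NEW=255, ERR=-1850563748120563/17592186044416
(5,0): OLD=21720877372857/549755813888 → NEW=0, ERR=21720877372857/549755813888
(5,1): OLD=1905025269095855/17592186044416 → NEW=0, ERR=1905025269095855/17592186044416
(5,2): OLD=1323511100909187/8796093022208 → NEW=255, ERR=-919492619753853/8796093022208
(5,3): OLD=39580680893744923/281474976710656 → NEW=255, ERR=-32195438167472357/281474976710656
(6,0): OLD=11442216000629933/281474976710656 → NEW=0, ERR=11442216000629933/281474976710656
(6,1): OLD=515635301440250507/4503599627370496 → NEW=0, ERR=515635301440250507/4503599627370496
(6,2): OLD=11727066486430225373/72057594037927936 → NEW=255, ERR=-6647619993241398307/72057594037927936
(6,3): OLD=176813490739137917451/1152921504606846976 → NEW=255, ERR=-117181492935608061429/1152921504606846976
Row 0: ..##
Row 1: ..##
Row 2: ..##
Row 3: ..##
Row 4: ..##
Row 5: ..##
Row 6: ..##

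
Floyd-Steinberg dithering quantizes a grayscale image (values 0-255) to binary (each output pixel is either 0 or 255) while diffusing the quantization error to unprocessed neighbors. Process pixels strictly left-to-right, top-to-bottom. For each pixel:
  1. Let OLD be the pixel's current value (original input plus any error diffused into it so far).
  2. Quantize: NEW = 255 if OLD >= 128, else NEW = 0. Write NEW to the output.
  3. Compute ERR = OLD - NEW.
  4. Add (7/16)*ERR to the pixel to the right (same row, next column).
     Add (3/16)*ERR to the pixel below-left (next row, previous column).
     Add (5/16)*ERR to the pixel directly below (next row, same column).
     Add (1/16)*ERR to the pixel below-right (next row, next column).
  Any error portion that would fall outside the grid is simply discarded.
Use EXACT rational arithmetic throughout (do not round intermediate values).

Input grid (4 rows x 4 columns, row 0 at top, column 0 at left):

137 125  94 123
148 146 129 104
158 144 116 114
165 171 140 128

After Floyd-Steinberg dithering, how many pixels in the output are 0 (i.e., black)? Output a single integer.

Answer: 7

Derivation:
(0,0): OLD=137 → NEW=255, ERR=-118
(0,1): OLD=587/8 → NEW=0, ERR=587/8
(0,2): OLD=16141/128 → NEW=0, ERR=16141/128
(0,3): OLD=364891/2048 → NEW=255, ERR=-157349/2048
(1,0): OLD=15985/128 → NEW=0, ERR=15985/128
(1,1): OLD=245591/1024 → NEW=255, ERR=-15529/1024
(1,2): OLD=4979171/32768 → NEW=255, ERR=-3376669/32768
(1,3): OLD=22433445/524288 → NEW=0, ERR=22433445/524288
(2,0): OLD=3181485/16384 → NEW=255, ERR=-996435/16384
(2,1): OLD=53024895/524288 → NEW=0, ERR=53024895/524288
(2,2): OLD=141683595/1048576 → NEW=255, ERR=-125703285/1048576
(2,3): OLD=1148960671/16777216 → NEW=0, ERR=1148960671/16777216
(3,0): OLD=1383765405/8388608 → NEW=255, ERR=-755329635/8388608
(3,1): OLD=18378862083/134217728 → NEW=255, ERR=-15846658557/134217728
(3,2): OLD=150420427645/2147483648 → NEW=0, ERR=150420427645/2147483648
(3,3): OLD=5928884006379/34359738368 → NEW=255, ERR=-2832849277461/34359738368
Output grid:
  Row 0: #..#  (2 black, running=2)
  Row 1: .##.  (2 black, running=4)
  Row 2: #.#.  (2 black, running=6)
  Row 3: ##.#  (1 black, running=7)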